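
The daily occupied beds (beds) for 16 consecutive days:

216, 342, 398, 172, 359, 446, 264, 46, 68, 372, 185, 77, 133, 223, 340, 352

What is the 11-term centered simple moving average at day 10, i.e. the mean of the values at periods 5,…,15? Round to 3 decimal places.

228.455

Sum of periods 5–15: 359 + 446 + 264 + 46 + 68 + 372 + 185 + 77 + 133 + 223 + 340 = 2513
Divide by 11: 2513 / 11 = 228.455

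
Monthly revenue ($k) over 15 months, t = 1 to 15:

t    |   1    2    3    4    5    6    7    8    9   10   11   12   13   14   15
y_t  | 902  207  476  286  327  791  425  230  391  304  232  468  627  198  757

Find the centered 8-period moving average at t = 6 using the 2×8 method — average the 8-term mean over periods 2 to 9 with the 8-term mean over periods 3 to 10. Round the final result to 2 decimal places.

Sum over 2–9: 207 + 476 + 286 + 327 + 791 + 425 + 230 + 391 = 3133
Sum over 3–10: 476 + 286 + 327 + 791 + 425 + 230 + 391 + 304 = 3230
CMA at t=6 = (3133 + 3230) / (2·8) = 6363 / 16 = 397.69

397.69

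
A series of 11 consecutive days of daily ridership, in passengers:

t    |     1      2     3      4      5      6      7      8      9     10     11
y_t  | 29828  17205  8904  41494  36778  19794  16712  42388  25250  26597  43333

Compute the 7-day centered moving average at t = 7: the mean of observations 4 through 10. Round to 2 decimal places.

29859.00

Sum of periods 4–10: 41494 + 36778 + 19794 + 16712 + 42388 + 25250 + 26597 = 209013
Divide by 7: 209013 / 7 = 29859.00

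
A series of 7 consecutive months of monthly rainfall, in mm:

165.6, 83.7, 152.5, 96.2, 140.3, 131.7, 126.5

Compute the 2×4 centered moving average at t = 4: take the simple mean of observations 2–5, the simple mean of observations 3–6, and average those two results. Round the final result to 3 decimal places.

Sum over 2–5: 83.7 + 152.5 + 96.2 + 140.3 = 472.7
Sum over 3–6: 152.5 + 96.2 + 140.3 + 131.7 = 520.7
CMA at t=4 = (472.7 + 520.7) / (2·4) = 993.4 / 8 = 124.175

124.175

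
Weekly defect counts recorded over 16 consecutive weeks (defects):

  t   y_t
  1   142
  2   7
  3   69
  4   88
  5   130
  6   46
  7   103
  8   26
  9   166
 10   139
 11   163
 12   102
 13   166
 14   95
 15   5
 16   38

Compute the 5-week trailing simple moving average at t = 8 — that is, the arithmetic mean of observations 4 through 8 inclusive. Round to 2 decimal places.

78.60

Sum of periods 4–8: 88 + 130 + 46 + 103 + 26 = 393
Divide by 5: 393 / 5 = 78.60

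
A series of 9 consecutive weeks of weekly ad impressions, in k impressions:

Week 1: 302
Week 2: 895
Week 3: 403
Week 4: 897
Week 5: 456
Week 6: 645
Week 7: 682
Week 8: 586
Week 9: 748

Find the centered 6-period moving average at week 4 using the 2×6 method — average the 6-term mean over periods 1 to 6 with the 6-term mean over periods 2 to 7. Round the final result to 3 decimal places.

631.333

Sum over 1–6: 302 + 895 + 403 + 897 + 456 + 645 = 3598
Sum over 2–7: 895 + 403 + 897 + 456 + 645 + 682 = 3978
CMA at t=4 = (3598 + 3978) / (2·6) = 7576 / 12 = 631.333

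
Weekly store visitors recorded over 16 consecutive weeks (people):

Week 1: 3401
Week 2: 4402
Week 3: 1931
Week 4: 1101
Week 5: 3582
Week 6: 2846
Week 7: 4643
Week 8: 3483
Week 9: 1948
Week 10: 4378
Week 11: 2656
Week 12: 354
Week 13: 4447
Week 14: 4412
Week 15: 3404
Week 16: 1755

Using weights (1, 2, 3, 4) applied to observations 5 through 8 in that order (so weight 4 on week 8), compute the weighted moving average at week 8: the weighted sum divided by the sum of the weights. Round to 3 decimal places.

Weighted sum: 1·3582 + 2·2846 + 3·4643 + 4·3483 = 3582 + 5692 + 13929 + 13932 = 37135
Weight total: 1 + 2 + 3 + 4 = 10
WMA = 37135 / 10 = 3713.500

3713.500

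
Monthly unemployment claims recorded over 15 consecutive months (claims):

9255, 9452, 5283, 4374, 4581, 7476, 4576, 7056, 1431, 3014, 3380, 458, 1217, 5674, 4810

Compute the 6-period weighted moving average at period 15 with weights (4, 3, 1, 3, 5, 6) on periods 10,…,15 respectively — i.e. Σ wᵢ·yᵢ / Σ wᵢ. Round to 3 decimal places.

Weighted sum: 4·3014 + 3·3380 + 1·458 + 3·1217 + 5·5674 + 6·4810 = 12056 + 10140 + 458 + 3651 + 28370 + 28860 = 83535
Weight total: 4 + 3 + 1 + 3 + 5 + 6 = 22
WMA = 83535 / 22 = 3797.045

3797.045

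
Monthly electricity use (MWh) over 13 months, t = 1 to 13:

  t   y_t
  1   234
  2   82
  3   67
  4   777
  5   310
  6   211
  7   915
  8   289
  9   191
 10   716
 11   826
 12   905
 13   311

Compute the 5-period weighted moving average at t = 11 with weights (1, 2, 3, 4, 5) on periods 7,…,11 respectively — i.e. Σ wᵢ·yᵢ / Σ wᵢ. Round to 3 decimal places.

Weighted sum: 1·915 + 2·289 + 3·191 + 4·716 + 5·826 = 915 + 578 + 573 + 2864 + 4130 = 9060
Weight total: 1 + 2 + 3 + 4 + 5 = 15
WMA = 9060 / 15 = 604.000

604.000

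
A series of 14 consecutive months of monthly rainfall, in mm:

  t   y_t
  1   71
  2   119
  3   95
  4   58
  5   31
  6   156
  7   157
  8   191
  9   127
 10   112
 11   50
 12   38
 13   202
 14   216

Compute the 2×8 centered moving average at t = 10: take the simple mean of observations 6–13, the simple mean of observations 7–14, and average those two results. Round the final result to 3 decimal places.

132.875

Sum over 6–13: 156 + 157 + 191 + 127 + 112 + 50 + 38 + 202 = 1033
Sum over 7–14: 157 + 191 + 127 + 112 + 50 + 38 + 202 + 216 = 1093
CMA at t=10 = (1033 + 1093) / (2·8) = 2126 / 16 = 132.875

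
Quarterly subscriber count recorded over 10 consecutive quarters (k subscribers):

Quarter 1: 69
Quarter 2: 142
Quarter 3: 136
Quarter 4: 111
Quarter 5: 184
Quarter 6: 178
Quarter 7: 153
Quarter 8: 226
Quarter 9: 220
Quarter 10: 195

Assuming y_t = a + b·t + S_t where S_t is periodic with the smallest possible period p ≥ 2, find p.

First differences y_{t+1} − y_t: 73, -6, -25, 73, -6, -25, 73, -6, …
The difference pattern repeats every 3 terms and not for any smaller step, so p = 3.

3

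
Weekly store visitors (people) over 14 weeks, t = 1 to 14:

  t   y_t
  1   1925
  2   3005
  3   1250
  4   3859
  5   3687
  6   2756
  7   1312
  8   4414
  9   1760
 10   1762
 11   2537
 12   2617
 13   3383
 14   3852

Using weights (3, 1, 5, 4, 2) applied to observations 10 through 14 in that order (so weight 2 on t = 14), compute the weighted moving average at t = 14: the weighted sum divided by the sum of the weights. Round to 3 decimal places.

2809.600

Weighted sum: 3·1762 + 1·2537 + 5·2617 + 4·3383 + 2·3852 = 5286 + 2537 + 13085 + 13532 + 7704 = 42144
Weight total: 3 + 1 + 5 + 4 + 2 = 15
WMA = 42144 / 15 = 2809.600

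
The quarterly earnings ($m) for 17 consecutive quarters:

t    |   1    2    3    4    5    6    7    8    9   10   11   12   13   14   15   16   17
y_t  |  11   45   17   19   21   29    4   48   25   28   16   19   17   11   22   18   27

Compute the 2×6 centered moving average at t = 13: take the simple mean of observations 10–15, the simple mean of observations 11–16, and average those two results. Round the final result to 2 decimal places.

18.00

Sum over 10–15: 28 + 16 + 19 + 17 + 11 + 22 = 113
Sum over 11–16: 16 + 19 + 17 + 11 + 22 + 18 = 103
CMA at t=13 = (113 + 103) / (2·6) = 216 / 12 = 18.00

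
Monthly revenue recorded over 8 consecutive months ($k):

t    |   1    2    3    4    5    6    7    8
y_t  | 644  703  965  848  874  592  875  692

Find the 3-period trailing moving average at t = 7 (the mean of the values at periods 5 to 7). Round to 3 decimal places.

Sum of periods 5–7: 874 + 592 + 875 = 2341
Divide by 3: 2341 / 3 = 780.333

780.333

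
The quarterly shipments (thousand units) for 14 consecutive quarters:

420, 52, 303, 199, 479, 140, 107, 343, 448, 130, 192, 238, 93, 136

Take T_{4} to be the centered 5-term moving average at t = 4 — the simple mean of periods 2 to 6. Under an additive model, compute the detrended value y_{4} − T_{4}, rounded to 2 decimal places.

Trend T_4 = (52 + 303 + 199 + 479 + 140) / 5 = 1173/5 = 234.6000
Detrended value: 199 − 234.6000 = -35.60

-35.60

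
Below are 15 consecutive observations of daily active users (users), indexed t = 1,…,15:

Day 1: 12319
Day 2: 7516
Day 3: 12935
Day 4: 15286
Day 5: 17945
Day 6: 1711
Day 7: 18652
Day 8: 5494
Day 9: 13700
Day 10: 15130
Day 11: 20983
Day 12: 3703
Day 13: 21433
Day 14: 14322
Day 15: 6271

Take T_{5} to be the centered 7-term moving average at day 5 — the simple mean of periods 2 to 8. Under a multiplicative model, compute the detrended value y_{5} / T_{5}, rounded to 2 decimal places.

Trend T_5 = (7516 + 12935 + 15286 + 17945 + 1711 + 18652 + 5494) / 7 = 79539/7 = 11362.7143
Ratio to trend: 17945 / 11362.7143 = 1.58

1.58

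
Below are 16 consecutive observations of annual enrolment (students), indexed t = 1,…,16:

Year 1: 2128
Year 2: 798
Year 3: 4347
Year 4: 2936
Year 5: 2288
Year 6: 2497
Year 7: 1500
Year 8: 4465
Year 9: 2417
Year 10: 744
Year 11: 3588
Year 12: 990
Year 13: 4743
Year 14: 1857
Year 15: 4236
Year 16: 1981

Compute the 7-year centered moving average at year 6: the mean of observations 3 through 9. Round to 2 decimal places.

Sum of periods 3–9: 4347 + 2936 + 2288 + 2497 + 1500 + 4465 + 2417 = 20450
Divide by 7: 20450 / 7 = 2921.43

2921.43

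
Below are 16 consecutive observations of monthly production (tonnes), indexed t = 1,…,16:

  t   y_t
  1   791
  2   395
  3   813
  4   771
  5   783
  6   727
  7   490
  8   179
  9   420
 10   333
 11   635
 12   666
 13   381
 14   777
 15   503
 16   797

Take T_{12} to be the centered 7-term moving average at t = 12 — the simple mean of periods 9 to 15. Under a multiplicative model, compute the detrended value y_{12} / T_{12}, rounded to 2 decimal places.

Trend T_12 = (420 + 333 + 635 + 666 + 381 + 777 + 503) / 7 = 3715/7 = 530.7143
Ratio to trend: 666 / 530.7143 = 1.25

1.25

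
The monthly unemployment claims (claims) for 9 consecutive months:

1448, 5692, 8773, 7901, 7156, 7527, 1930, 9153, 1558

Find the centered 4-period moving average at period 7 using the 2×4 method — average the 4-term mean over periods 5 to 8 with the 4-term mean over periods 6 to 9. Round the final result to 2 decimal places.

Sum over 5–8: 7156 + 7527 + 1930 + 9153 = 25766
Sum over 6–9: 7527 + 1930 + 9153 + 1558 = 20168
CMA at t=7 = (25766 + 20168) / (2·4) = 45934 / 8 = 5741.75

5741.75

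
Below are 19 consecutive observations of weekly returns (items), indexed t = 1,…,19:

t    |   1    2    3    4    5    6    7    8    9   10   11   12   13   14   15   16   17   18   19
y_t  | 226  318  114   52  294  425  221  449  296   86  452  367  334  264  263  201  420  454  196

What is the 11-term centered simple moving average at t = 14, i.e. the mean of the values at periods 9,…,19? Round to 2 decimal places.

303.00

Sum of periods 9–19: 296 + 86 + 452 + 367 + 334 + 264 + 263 + 201 + 420 + 454 + 196 = 3333
Divide by 11: 3333 / 11 = 303.00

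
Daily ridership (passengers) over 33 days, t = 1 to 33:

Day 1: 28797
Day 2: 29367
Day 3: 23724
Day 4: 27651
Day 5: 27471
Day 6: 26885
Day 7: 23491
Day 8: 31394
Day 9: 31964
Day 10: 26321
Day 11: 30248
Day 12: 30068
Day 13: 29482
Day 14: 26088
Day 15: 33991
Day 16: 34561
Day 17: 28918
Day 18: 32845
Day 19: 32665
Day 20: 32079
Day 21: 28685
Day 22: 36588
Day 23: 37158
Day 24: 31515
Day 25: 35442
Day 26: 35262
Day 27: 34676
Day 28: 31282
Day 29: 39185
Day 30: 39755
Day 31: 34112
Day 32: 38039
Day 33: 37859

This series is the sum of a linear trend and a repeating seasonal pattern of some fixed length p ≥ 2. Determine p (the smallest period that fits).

First differences y_{t+1} − y_t: 570, -5643, 3927, -180, -586, -3394, 7903, 570, -5643, 3927, -180, -586, -3394, 7903, 570, -5643, …
The difference pattern repeats every 7 terms and not for any smaller step, so p = 7.

7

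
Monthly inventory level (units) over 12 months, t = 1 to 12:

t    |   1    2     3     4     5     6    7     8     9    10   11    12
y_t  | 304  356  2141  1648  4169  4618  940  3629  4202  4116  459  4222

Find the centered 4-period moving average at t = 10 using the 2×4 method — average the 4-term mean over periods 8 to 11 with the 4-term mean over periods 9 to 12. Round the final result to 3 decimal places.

Sum over 8–11: 3629 + 4202 + 4116 + 459 = 12406
Sum over 9–12: 4202 + 4116 + 459 + 4222 = 12999
CMA at t=10 = (12406 + 12999) / (2·4) = 25405 / 8 = 3175.625

3175.625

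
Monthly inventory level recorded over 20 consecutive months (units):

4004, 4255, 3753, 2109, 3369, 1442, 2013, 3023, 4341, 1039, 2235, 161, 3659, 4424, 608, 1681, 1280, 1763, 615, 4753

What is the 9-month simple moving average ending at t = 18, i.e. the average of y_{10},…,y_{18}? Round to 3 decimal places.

1872.222

Sum of periods 10–18: 1039 + 2235 + 161 + 3659 + 4424 + 608 + 1681 + 1280 + 1763 = 16850
Divide by 9: 16850 / 9 = 1872.222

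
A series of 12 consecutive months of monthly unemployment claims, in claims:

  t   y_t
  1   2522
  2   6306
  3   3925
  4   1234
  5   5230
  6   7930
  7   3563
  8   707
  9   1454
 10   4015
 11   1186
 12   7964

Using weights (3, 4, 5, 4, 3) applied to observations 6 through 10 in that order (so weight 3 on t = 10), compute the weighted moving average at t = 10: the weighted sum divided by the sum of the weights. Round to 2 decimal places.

Weighted sum: 3·7930 + 4·3563 + 5·707 + 4·1454 + 3·4015 = 23790 + 14252 + 3535 + 5816 + 12045 = 59438
Weight total: 3 + 4 + 5 + 4 + 3 = 19
WMA = 59438 / 19 = 3128.32

3128.32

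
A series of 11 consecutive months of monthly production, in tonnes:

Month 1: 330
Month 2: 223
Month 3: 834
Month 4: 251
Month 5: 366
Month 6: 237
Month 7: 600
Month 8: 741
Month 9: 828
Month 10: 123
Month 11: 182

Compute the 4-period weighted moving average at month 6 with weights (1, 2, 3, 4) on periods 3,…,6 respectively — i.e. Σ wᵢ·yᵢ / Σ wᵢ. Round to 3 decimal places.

Weighted sum: 1·834 + 2·251 + 3·366 + 4·237 = 834 + 502 + 1098 + 948 = 3382
Weight total: 1 + 2 + 3 + 4 = 10
WMA = 3382 / 10 = 338.200

338.200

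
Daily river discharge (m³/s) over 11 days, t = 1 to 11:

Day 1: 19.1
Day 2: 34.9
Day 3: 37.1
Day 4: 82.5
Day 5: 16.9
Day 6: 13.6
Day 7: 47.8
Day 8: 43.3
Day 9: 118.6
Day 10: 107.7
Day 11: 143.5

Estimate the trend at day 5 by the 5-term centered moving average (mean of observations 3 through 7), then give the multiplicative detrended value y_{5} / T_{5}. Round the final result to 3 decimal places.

0.427

Trend T_5 = (37.1 + 82.5 + 16.9 + 13.6 + 47.8) / 5 = 197.9/5 = 39.58000
Ratio to trend: 16.9 / 39.58000 = 0.427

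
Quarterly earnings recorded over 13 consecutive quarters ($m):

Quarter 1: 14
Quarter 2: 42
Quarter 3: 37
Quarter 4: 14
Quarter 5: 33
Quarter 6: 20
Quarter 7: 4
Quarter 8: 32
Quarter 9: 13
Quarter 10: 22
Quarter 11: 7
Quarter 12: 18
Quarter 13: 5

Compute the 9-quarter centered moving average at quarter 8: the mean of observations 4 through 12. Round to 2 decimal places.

Sum of periods 4–12: 14 + 33 + 20 + 4 + 32 + 13 + 22 + 7 + 18 = 163
Divide by 9: 163 / 9 = 18.11

18.11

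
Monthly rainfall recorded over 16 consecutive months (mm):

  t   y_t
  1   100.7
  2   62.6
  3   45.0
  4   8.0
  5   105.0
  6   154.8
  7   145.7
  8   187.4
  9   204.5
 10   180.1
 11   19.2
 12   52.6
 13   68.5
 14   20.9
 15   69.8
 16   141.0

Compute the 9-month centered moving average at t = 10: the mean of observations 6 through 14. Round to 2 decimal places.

Sum of periods 6–14: 154.8 + 145.7 + 187.4 + 204.5 + 180.1 + 19.2 + 52.6 + 68.5 + 20.9 = 1033.7
Divide by 9: 1033.7 / 9 = 114.86

114.86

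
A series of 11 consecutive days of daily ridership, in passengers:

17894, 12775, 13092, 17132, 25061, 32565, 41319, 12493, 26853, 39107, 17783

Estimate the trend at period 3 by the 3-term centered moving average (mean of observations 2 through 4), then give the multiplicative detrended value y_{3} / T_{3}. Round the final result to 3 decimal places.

Trend T_3 = (12775 + 13092 + 17132) / 3 = 42999/3 = 14333.00000
Ratio to trend: 13092 / 14333.00000 = 0.913

0.913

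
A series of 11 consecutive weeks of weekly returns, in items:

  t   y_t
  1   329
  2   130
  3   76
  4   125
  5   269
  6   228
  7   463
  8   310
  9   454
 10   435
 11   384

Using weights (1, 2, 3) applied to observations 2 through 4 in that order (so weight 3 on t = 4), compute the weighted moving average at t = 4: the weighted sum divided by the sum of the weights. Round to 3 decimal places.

109.500

Weighted sum: 1·130 + 2·76 + 3·125 = 130 + 152 + 375 = 657
Weight total: 1 + 2 + 3 = 6
WMA = 657 / 6 = 109.500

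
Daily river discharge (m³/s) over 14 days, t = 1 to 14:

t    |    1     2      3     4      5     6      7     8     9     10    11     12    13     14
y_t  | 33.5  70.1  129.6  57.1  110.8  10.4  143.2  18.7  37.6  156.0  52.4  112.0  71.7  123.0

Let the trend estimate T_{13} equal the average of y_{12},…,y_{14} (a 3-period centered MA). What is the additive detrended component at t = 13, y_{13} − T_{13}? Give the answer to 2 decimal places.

Trend T_13 = (112.0 + 71.7 + 123.0) / 3 = 306.7/3 = 102.2333
Detrended value: 71.7 − 102.2333 = -30.53

-30.53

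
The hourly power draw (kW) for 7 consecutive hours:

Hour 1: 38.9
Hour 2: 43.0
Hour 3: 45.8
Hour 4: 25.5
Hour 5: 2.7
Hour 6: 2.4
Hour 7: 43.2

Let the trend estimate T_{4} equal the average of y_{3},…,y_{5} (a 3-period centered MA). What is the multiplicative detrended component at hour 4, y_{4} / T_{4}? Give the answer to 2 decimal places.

1.03

Trend T_4 = (45.8 + 25.5 + 2.7) / 3 = 74.0/3 = 24.6667
Ratio to trend: 25.5 / 24.6667 = 1.03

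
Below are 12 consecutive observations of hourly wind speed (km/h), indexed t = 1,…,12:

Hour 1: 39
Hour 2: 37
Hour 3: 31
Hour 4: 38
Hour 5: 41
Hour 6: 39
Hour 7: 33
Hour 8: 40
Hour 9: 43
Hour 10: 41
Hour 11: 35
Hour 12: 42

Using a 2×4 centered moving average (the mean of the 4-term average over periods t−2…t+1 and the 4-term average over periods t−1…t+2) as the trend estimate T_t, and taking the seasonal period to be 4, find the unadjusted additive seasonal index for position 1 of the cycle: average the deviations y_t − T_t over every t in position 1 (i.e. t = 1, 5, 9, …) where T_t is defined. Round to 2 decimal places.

3.50

Season position 1 occurs at t = 5, 9 (where T_t is defined).
t=5: T_5 = 37.5000; y_5 − T_5 = 41 − 37.5000 = 3.5000
t=9: T_9 = 39.5000; y_9 − T_9 = 43 − 39.5000 = 3.5000
Mean deviation: (3.5000 + 3.5000) / 2 = 3.50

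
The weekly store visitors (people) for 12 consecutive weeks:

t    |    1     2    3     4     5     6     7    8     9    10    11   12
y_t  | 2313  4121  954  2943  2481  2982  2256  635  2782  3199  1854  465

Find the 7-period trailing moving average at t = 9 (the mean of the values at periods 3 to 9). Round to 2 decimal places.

2147.57

Sum of periods 3–9: 954 + 2943 + 2481 + 2982 + 2256 + 635 + 2782 = 15033
Divide by 7: 15033 / 7 = 2147.57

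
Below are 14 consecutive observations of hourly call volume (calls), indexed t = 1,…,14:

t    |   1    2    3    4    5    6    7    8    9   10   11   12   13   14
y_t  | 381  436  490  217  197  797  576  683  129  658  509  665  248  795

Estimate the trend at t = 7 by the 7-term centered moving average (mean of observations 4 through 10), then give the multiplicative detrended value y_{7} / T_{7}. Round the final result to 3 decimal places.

Trend T_7 = (217 + 197 + 797 + 576 + 683 + 129 + 658) / 7 = 3257/7 = 465.28571
Ratio to trend: 576 / 465.28571 = 1.238

1.238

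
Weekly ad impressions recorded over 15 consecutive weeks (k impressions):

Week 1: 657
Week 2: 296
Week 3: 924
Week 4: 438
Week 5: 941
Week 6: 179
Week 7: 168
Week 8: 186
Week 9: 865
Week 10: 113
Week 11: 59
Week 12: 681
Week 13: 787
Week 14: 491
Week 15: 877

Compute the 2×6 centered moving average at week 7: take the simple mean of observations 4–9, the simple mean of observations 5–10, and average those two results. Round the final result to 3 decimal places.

435.750

Sum over 4–9: 438 + 941 + 179 + 168 + 186 + 865 = 2777
Sum over 5–10: 941 + 179 + 168 + 186 + 865 + 113 = 2452
CMA at t=7 = (2777 + 2452) / (2·6) = 5229 / 12 = 435.750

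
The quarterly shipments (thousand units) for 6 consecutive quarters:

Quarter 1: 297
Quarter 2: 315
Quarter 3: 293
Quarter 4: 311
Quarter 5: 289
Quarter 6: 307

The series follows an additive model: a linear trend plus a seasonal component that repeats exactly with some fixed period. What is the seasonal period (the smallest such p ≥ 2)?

First differences y_{t+1} − y_t: 18, -22, 18, -22, 18, …
The difference pattern repeats every 2 terms and not for any smaller step, so p = 2.

2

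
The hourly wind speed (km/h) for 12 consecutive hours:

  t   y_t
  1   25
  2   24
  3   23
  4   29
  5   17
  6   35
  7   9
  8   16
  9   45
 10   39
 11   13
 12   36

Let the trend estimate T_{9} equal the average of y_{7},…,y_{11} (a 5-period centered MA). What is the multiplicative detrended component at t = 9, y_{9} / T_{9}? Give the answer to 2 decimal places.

1.84

Trend T_9 = (9 + 16 + 45 + 39 + 13) / 5 = 122/5 = 24.4000
Ratio to trend: 45 / 24.4000 = 1.84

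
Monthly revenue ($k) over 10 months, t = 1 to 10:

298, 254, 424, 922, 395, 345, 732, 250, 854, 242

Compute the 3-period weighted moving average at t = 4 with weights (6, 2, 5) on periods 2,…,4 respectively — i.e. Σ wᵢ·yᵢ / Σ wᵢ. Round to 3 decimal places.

Weighted sum: 6·254 + 2·424 + 5·922 = 1524 + 848 + 4610 = 6982
Weight total: 6 + 2 + 5 = 13
WMA = 6982 / 13 = 537.077

537.077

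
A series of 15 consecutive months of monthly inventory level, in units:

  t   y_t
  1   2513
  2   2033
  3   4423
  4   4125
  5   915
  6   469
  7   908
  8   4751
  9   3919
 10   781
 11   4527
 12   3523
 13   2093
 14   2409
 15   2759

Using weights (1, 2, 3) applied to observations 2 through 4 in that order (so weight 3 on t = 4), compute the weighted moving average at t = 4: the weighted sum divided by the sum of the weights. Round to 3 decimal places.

3875.667

Weighted sum: 1·2033 + 2·4423 + 3·4125 = 2033 + 8846 + 12375 = 23254
Weight total: 1 + 2 + 3 = 6
WMA = 23254 / 6 = 3875.667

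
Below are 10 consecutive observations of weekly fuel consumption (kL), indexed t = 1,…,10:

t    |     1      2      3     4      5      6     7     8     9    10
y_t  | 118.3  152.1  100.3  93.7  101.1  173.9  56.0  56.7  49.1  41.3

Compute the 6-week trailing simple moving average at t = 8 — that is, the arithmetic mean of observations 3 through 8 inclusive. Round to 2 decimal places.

Sum of periods 3–8: 100.3 + 93.7 + 101.1 + 173.9 + 56.0 + 56.7 = 581.7
Divide by 6: 581.7 / 6 = 96.95

96.95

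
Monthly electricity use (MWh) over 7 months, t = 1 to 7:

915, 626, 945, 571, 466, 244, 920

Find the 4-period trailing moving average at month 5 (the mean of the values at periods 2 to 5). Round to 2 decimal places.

Sum of periods 2–5: 626 + 945 + 571 + 466 = 2608
Divide by 4: 2608 / 4 = 652.00

652.00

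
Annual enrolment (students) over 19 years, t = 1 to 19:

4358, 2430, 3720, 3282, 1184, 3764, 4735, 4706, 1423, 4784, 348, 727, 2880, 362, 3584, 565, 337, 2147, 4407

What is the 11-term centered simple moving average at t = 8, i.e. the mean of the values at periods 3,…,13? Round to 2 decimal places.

2868.45

Sum of periods 3–13: 3720 + 3282 + 1184 + 3764 + 4735 + 4706 + 1423 + 4784 + 348 + 727 + 2880 = 31553
Divide by 11: 31553 / 11 = 2868.45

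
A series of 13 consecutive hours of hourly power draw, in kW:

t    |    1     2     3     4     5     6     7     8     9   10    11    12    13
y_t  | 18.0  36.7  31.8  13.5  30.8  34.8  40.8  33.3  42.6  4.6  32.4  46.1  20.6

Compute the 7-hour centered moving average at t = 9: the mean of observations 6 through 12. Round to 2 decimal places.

Sum of periods 6–12: 34.8 + 40.8 + 33.3 + 42.6 + 4.6 + 32.4 + 46.1 = 234.6
Divide by 7: 234.6 / 7 = 33.51

33.51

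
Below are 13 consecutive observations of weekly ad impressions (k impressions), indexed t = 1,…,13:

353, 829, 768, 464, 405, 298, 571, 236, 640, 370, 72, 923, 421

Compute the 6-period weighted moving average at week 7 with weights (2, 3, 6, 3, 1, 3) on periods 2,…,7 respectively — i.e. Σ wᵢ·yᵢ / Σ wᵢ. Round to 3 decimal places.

554.000

Weighted sum: 2·829 + 3·768 + 6·464 + 3·405 + 1·298 + 3·571 = 1658 + 2304 + 2784 + 1215 + 298 + 1713 = 9972
Weight total: 2 + 3 + 6 + 3 + 1 + 3 = 18
WMA = 9972 / 18 = 554.000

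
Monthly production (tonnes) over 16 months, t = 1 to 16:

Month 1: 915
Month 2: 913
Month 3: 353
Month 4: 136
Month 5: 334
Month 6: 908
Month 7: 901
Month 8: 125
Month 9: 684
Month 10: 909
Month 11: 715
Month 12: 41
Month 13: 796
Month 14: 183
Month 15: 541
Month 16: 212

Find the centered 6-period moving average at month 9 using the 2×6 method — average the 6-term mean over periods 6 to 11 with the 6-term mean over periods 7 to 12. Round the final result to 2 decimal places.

Sum over 6–11: 908 + 901 + 125 + 684 + 909 + 715 = 4242
Sum over 7–12: 901 + 125 + 684 + 909 + 715 + 41 = 3375
CMA at t=9 = (4242 + 3375) / (2·6) = 7617 / 12 = 634.75

634.75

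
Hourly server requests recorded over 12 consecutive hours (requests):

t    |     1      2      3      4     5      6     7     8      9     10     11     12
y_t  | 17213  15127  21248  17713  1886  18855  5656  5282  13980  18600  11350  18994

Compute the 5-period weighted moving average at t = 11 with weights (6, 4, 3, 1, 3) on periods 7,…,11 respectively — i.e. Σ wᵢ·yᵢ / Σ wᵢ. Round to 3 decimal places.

8803.176

Weighted sum: 6·5656 + 4·5282 + 3·13980 + 1·18600 + 3·11350 = 33936 + 21128 + 41940 + 18600 + 34050 = 149654
Weight total: 6 + 4 + 3 + 1 + 3 = 17
WMA = 149654 / 17 = 8803.176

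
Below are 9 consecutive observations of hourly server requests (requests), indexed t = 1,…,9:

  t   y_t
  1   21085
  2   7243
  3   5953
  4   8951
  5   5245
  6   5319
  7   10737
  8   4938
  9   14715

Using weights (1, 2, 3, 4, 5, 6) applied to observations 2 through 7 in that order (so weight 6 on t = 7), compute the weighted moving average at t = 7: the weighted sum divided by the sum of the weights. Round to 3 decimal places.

Weighted sum: 1·7243 + 2·5953 + 3·8951 + 4·5245 + 5·5319 + 6·10737 = 7243 + 11906 + 26853 + 20980 + 26595 + 64422 = 157999
Weight total: 1 + 2 + 3 + 4 + 5 + 6 = 21
WMA = 157999 / 21 = 7523.762

7523.762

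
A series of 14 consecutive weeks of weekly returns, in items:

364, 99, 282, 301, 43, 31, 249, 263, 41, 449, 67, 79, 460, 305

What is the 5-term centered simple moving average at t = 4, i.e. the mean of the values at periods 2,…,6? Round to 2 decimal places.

Sum of periods 2–6: 99 + 282 + 301 + 43 + 31 = 756
Divide by 5: 756 / 5 = 151.20

151.20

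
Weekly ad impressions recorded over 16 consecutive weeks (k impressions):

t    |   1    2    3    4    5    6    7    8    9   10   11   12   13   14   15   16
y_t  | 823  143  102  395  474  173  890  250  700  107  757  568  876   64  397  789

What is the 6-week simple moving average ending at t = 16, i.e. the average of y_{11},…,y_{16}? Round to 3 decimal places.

Sum of periods 11–16: 757 + 568 + 876 + 64 + 397 + 789 = 3451
Divide by 6: 3451 / 6 = 575.167

575.167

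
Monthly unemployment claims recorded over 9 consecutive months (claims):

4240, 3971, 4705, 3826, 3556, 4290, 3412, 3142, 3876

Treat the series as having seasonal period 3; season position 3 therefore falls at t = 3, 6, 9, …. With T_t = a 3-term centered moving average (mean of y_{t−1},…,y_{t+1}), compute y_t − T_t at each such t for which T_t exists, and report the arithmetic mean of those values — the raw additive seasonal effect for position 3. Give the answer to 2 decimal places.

537.50

Season position 3 occurs at t = 3, 6 (where T_t is defined).
t=3: T_3 = 4167.3333; y_3 − T_3 = 4705 − 4167.3333 = 537.6667
t=6: T_6 = 3752.6667; y_6 − T_6 = 4290 − 3752.6667 = 537.3333
Mean deviation: (537.6667 + 537.3333) / 2 = 537.50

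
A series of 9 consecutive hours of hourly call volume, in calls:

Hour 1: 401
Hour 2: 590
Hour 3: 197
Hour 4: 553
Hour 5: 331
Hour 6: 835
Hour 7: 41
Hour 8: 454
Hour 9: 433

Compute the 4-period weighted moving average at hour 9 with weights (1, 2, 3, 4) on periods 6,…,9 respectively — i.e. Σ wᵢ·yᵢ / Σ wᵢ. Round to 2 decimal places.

Weighted sum: 1·835 + 2·41 + 3·454 + 4·433 = 835 + 82 + 1362 + 1732 = 4011
Weight total: 1 + 2 + 3 + 4 = 10
WMA = 4011 / 10 = 401.10

401.10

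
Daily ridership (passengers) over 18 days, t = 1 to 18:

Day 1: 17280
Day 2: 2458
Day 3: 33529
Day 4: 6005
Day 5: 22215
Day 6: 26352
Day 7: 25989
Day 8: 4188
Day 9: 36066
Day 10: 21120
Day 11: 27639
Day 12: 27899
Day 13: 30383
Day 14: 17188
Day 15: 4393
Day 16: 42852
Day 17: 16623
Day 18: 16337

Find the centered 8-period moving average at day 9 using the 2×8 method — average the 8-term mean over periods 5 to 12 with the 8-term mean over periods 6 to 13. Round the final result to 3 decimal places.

24444.000

Sum over 5–12: 22215 + 26352 + 25989 + 4188 + 36066 + 21120 + 27639 + 27899 = 191468
Sum over 6–13: 26352 + 25989 + 4188 + 36066 + 21120 + 27639 + 27899 + 30383 = 199636
CMA at t=9 = (191468 + 199636) / (2·8) = 391104 / 16 = 24444.000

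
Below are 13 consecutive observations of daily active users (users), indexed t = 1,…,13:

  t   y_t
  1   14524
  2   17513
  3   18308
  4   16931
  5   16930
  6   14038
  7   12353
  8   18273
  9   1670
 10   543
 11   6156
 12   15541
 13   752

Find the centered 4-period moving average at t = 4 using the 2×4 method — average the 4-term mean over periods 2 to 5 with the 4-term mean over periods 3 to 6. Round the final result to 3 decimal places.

Sum over 2–5: 17513 + 18308 + 16931 + 16930 = 69682
Sum over 3–6: 18308 + 16931 + 16930 + 14038 = 66207
CMA at t=4 = (69682 + 66207) / (2·4) = 135889 / 8 = 16986.125

16986.125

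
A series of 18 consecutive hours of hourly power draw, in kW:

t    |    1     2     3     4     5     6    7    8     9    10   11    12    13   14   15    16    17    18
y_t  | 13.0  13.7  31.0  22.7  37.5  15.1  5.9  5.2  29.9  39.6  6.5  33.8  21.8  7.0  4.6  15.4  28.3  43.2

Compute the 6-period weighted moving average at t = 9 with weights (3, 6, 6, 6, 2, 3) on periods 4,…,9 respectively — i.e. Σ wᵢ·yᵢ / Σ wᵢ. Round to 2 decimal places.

Weighted sum: 3·22.7 + 6·37.5 + 6·15.1 + 6·5.9 + 2·5.2 + 3·29.9 = 68.1 + 225.0 + 90.6 + 35.4 + 10.4 + 89.7 = 519.2
Weight total: 3 + 6 + 6 + 6 + 2 + 3 = 26
WMA = 519.2 / 26 = 19.97

19.97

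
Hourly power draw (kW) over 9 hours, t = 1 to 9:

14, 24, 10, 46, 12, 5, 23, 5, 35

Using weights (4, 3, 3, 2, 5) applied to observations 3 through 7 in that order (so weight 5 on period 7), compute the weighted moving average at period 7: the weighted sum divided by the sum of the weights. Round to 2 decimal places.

19.94

Weighted sum: 4·10 + 3·46 + 3·12 + 2·5 + 5·23 = 40 + 138 + 36 + 10 + 115 = 339
Weight total: 4 + 3 + 3 + 2 + 5 = 17
WMA = 339 / 17 = 19.94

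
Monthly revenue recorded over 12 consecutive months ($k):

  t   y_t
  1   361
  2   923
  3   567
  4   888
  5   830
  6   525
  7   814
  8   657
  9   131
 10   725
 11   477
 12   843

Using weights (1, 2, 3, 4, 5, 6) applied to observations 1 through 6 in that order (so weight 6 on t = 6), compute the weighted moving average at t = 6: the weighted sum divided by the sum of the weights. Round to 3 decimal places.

702.857

Weighted sum: 1·361 + 2·923 + 3·567 + 4·888 + 5·830 + 6·525 = 361 + 1846 + 1701 + 3552 + 4150 + 3150 = 14760
Weight total: 1 + 2 + 3 + 4 + 5 + 6 = 21
WMA = 14760 / 21 = 702.857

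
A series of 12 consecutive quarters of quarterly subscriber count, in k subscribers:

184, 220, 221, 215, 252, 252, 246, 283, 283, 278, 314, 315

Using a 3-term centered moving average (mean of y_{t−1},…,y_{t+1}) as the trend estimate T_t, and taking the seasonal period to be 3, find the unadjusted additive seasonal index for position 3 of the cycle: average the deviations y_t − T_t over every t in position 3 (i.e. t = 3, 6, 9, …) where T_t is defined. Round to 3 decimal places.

2.000

Season position 3 occurs at t = 3, 6, 9 (where T_t is defined).
t=3: T_3 = 218.66667; y_3 − T_3 = 221 − 218.66667 = 2.33333
t=6: T_6 = 250.00000; y_6 − T_6 = 252 − 250.00000 = 2.00000
t=9: T_9 = 281.33333; y_9 − T_9 = 283 − 281.33333 = 1.66667
Mean deviation: (2.33333 + 2.00000 + 1.66667) / 3 = 2.000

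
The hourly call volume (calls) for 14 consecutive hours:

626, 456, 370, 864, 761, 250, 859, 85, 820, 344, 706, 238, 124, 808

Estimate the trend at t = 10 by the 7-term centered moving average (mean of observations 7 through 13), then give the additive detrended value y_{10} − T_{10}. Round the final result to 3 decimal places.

Trend T_10 = (859 + 85 + 820 + 344 + 706 + 238 + 124) / 7 = 3176/7 = 453.71429
Detrended value: 344 − 453.71429 = -109.714

-109.714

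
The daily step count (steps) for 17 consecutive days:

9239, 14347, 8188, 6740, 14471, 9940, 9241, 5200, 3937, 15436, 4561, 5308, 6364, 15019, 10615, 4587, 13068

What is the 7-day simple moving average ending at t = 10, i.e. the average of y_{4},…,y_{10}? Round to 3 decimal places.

9280.714

Sum of periods 4–10: 6740 + 14471 + 9940 + 9241 + 5200 + 3937 + 15436 = 64965
Divide by 7: 64965 / 7 = 9280.714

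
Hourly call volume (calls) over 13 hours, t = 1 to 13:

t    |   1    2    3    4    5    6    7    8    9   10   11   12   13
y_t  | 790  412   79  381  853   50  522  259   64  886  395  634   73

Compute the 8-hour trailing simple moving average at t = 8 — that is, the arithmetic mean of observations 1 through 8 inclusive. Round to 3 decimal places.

Sum of periods 1–8: 790 + 412 + 79 + 381 + 853 + 50 + 522 + 259 = 3346
Divide by 8: 3346 / 8 = 418.250

418.250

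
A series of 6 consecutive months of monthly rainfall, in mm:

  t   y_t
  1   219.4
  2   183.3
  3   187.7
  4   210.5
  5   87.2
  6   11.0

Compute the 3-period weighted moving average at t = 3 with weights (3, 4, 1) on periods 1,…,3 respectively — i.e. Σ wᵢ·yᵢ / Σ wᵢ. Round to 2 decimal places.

197.39

Weighted sum: 3·219.4 + 4·183.3 + 1·187.7 = 658.2 + 733.2 + 187.7 = 1579.1
Weight total: 3 + 4 + 1 = 8
WMA = 1579.1 / 8 = 197.39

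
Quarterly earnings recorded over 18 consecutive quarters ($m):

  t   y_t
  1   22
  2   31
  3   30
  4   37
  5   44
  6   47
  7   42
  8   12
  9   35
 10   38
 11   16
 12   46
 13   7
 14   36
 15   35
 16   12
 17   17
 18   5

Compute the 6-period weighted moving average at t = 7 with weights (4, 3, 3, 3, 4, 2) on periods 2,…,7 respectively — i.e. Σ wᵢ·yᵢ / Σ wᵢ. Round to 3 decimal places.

38.368

Weighted sum: 4·31 + 3·30 + 3·37 + 3·44 + 4·47 + 2·42 = 124 + 90 + 111 + 132 + 188 + 84 = 729
Weight total: 4 + 3 + 3 + 3 + 4 + 2 = 19
WMA = 729 / 19 = 38.368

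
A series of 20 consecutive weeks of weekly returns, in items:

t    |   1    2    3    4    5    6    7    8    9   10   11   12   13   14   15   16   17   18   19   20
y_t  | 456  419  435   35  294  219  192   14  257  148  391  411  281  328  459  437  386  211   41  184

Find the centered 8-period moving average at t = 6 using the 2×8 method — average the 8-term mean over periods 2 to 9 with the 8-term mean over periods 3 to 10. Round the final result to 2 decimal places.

216.19

Sum over 2–9: 419 + 435 + 35 + 294 + 219 + 192 + 14 + 257 = 1865
Sum over 3–10: 435 + 35 + 294 + 219 + 192 + 14 + 257 + 148 = 1594
CMA at t=6 = (1865 + 1594) / (2·8) = 3459 / 16 = 216.19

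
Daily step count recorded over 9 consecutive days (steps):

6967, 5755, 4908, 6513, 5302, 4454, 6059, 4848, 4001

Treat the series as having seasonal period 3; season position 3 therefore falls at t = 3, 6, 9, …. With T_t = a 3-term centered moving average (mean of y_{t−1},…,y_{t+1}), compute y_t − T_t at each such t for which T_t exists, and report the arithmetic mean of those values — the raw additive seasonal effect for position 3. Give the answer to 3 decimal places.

Season position 3 occurs at t = 3, 6 (where T_t is defined).
t=3: T_3 = 5725.33333; y_3 − T_3 = 4908 − 5725.33333 = -817.33333
t=6: T_6 = 5271.66667; y_6 − T_6 = 4454 − 5271.66667 = -817.66667
Mean deviation: (-817.33333 + -817.66667) / 2 = -817.500

-817.500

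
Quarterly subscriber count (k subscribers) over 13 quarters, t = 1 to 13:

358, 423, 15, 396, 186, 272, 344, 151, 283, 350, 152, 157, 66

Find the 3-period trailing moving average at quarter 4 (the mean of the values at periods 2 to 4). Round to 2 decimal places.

278.00

Sum of periods 2–4: 423 + 15 + 396 = 834
Divide by 3: 834 / 3 = 278.00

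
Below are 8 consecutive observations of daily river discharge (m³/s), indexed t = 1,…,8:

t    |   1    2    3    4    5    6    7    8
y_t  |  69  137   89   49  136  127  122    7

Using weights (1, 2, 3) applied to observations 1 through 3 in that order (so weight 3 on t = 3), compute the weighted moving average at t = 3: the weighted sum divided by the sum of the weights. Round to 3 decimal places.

101.667

Weighted sum: 1·69 + 2·137 + 3·89 = 69 + 274 + 267 = 610
Weight total: 1 + 2 + 3 = 6
WMA = 610 / 6 = 101.667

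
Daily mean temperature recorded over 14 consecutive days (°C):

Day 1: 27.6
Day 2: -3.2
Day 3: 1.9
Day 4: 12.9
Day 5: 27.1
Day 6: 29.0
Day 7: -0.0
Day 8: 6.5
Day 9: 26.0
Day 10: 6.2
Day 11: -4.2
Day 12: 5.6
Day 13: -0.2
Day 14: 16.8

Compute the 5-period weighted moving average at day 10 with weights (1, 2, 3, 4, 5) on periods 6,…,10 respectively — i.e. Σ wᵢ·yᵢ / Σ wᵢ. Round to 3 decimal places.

Weighted sum: 1·29.0 + 2·-0.0 + 3·6.5 + 4·26.0 + 5·6.2 = 29.0 + 0.0 + 19.5 + 104.0 + 31.0 = 183.5
Weight total: 1 + 2 + 3 + 4 + 5 = 15
WMA = 183.5 / 15 = 12.233

12.233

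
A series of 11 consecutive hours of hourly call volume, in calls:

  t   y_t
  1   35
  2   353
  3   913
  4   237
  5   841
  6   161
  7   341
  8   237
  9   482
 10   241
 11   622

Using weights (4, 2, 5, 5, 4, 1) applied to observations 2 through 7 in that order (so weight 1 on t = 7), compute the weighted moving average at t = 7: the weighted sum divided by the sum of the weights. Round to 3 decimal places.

457.762

Weighted sum: 4·353 + 2·913 + 5·237 + 5·841 + 4·161 + 1·341 = 1412 + 1826 + 1185 + 4205 + 644 + 341 = 9613
Weight total: 4 + 2 + 5 + 5 + 4 + 1 = 21
WMA = 9613 / 21 = 457.762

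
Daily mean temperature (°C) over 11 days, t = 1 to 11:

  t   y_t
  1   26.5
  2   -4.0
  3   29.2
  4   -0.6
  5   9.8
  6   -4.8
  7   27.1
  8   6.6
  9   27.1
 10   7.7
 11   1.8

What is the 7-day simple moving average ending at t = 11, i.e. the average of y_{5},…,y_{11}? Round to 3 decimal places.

Sum of periods 5–11: 9.8 + (-4.8) + 27.1 + 6.6 + 27.1 + 7.7 + 1.8 = 75.3
Divide by 7: 75.3 / 7 = 10.757

10.757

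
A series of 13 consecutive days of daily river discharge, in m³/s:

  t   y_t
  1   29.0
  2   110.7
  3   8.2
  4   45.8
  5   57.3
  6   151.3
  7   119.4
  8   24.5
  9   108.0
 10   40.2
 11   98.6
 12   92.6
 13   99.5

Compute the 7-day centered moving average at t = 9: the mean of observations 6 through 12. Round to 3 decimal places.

90.657

Sum of periods 6–12: 151.3 + 119.4 + 24.5 + 108.0 + 40.2 + 98.6 + 92.6 = 634.6
Divide by 7: 634.6 / 7 = 90.657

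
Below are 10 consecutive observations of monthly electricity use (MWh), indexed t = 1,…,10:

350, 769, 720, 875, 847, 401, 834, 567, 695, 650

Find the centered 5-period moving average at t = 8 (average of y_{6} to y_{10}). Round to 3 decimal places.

629.400

Sum of periods 6–10: 401 + 834 + 567 + 695 + 650 = 3147
Divide by 5: 3147 / 5 = 629.400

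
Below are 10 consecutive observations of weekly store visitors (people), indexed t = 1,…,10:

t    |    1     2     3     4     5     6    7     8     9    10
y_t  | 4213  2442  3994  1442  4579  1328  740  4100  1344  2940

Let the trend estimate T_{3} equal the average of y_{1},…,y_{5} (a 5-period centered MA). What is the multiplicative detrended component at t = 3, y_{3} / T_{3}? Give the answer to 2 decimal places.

Trend T_3 = (4213 + 2442 + 3994 + 1442 + 4579) / 5 = 16670/5 = 3334.0000
Ratio to trend: 3994 / 3334.0000 = 1.20

1.20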